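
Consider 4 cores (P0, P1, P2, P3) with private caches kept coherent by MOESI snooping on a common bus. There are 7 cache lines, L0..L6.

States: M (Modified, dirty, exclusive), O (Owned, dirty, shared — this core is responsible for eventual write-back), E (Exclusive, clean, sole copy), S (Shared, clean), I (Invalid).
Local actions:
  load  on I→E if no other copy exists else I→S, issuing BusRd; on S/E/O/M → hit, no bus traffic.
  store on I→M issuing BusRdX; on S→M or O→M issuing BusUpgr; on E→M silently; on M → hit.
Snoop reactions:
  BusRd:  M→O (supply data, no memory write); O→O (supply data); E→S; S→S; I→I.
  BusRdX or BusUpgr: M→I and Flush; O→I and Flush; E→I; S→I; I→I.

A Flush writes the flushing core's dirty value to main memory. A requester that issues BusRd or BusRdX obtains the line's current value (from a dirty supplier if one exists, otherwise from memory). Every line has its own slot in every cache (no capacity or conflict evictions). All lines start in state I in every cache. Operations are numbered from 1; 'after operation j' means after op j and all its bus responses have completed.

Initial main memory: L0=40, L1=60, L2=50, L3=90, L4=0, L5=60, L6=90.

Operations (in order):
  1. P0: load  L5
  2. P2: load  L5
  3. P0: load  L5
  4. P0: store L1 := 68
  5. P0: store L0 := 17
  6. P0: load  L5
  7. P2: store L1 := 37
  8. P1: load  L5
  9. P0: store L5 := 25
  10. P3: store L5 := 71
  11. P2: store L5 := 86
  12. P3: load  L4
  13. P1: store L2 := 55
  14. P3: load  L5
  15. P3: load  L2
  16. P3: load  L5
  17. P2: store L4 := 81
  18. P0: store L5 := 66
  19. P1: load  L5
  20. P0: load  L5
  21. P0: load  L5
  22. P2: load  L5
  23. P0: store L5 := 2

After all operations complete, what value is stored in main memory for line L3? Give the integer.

1. P0: load  L5  bus=[BusRd]  L5: P0=E P1=I P2=I P3=I  mem[L5]=60
2. P2: load  L5  bus=[BusRd]  L5: P0=S P1=I P2=S P3=I  mem[L5]=60
3. P0: load  L5  bus=[-]  L5: P0=S P1=I P2=S P3=I  mem[L5]=60
4. P0: store L1 := 68  bus=[BusRdX]  L1: P0=M P1=I P2=I P3=I  mem[L1]=60
5. P0: store L0 := 17  bus=[BusRdX]  L0: P0=M P1=I P2=I P3=I  mem[L0]=40
6. P0: load  L5  bus=[-]  L5: P0=S P1=I P2=S P3=I  mem[L5]=60
7. P2: store L1 := 37  bus=[BusRdX,Flush]  L1: P0=I P1=I P2=M P3=I  mem[L1]=68
8. P1: load  L5  bus=[BusRd]  L5: P0=S P1=S P2=S P3=I  mem[L5]=60
9. P0: store L5 := 25  bus=[BusUpgr]  L5: P0=M P1=I P2=I P3=I  mem[L5]=60
10. P3: store L5 := 71  bus=[BusRdX,Flush]  L5: P0=I P1=I P2=I P3=M  mem[L5]=25
11. P2: store L5 := 86  bus=[BusRdX,Flush]  L5: P0=I P1=I P2=M P3=I  mem[L5]=71
12. P3: load  L4  bus=[BusRd]  L4: P0=I P1=I P2=I P3=E  mem[L4]=0
13. P1: store L2 := 55  bus=[BusRdX]  L2: P0=I P1=M P2=I P3=I  mem[L2]=50
14. P3: load  L5  bus=[BusRd]  L5: P0=I P1=I P2=O P3=S  mem[L5]=71
15. P3: load  L2  bus=[BusRd]  L2: P0=I P1=O P2=I P3=S  mem[L2]=50
16. P3: load  L5  bus=[-]  L5: P0=I P1=I P2=O P3=S  mem[L5]=71
17. P2: store L4 := 81  bus=[BusRdX]  L4: P0=I P1=I P2=M P3=I  mem[L4]=0
18. P0: store L5 := 66  bus=[BusRdX,Flush]  L5: P0=M P1=I P2=I P3=I  mem[L5]=86
19. P1: load  L5  bus=[BusRd]  L5: P0=O P1=S P2=I P3=I  mem[L5]=86
20. P0: load  L5  bus=[-]  L5: P0=O P1=S P2=I P3=I  mem[L5]=86
21. P0: load  L5  bus=[-]  L5: P0=O P1=S P2=I P3=I  mem[L5]=86
22. P2: load  L5  bus=[BusRd]  L5: P0=O P1=S P2=S P3=I  mem[L5]=86
23. P0: store L5 := 2  bus=[BusUpgr]  L5: P0=M P1=I P2=I P3=I  mem[L5]=86

memory[L3] = 90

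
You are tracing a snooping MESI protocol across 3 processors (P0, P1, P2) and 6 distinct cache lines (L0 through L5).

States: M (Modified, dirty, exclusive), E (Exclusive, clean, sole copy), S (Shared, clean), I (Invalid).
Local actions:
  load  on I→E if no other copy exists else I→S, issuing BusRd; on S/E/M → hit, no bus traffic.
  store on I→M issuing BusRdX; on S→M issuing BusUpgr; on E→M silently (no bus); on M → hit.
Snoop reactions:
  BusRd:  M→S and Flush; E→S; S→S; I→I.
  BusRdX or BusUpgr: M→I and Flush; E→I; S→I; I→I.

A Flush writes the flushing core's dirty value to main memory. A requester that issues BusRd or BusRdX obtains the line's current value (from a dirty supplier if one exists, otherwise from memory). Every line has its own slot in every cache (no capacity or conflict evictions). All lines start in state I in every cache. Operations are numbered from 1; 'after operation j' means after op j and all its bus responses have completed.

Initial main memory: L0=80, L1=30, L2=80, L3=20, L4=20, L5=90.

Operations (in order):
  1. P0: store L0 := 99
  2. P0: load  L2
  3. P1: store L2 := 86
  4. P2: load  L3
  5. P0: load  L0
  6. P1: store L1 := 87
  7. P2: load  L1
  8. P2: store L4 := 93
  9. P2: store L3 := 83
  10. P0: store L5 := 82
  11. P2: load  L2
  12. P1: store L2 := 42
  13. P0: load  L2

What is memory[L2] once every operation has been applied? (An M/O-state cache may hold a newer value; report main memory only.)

[1] P0: store L0 := 99 | P0:M(99), P1:I, P2:I | bus: BusRdX
[2] P0: load  L2 | P0:E(80), P1:I, P2:I | bus: BusRd
[3] P1: store L2 := 86 | P0:I, P1:M(86), P2:I | bus: BusRdX
[4] P2: load  L3 | P0:I, P1:I, P2:E(20) | bus: BusRd
[5] P0: load  L0 | P0:M(99), P1:I, P2:I | bus: none
[6] P1: store L1 := 87 | P0:I, P1:M(87), P2:I | bus: BusRdX
[7] P2: load  L1 | P0:I, P1:S(87), P2:S(87) | bus: BusRd,Flush
[8] P2: store L4 := 93 | P0:I, P1:I, P2:M(93) | bus: BusRdX
[9] P2: store L3 := 83 | P0:I, P1:I, P2:M(83) | bus: none
[10] P0: store L5 := 82 | P0:M(82), P1:I, P2:I | bus: BusRdX
[11] P2: load  L2 | P0:I, P1:S(86), P2:S(86) | bus: BusRd,Flush
[12] P1: store L2 := 42 | P0:I, P1:M(42), P2:I | bus: BusUpgr
[13] P0: load  L2 | P0:S(42), P1:S(42), P2:I | bus: BusRd,Flush

memory[L2] = 42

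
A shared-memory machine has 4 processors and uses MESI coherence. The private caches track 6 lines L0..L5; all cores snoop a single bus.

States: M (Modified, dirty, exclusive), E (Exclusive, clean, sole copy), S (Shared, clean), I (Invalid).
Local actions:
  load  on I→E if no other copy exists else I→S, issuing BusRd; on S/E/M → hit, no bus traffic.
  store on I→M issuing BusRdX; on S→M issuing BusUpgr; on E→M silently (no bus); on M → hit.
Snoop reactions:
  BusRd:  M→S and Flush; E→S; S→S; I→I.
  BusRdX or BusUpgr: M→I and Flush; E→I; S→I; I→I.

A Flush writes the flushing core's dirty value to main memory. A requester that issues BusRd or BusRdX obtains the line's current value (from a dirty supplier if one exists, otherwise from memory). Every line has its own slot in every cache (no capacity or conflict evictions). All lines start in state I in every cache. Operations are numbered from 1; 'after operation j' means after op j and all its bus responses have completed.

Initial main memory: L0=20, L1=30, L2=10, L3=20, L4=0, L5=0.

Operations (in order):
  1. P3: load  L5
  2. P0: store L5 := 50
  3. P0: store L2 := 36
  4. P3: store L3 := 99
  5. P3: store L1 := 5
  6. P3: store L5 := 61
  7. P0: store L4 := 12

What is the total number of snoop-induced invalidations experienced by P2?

  op1 P3: load  L5 → I/I/I/E on L5; bus BusRd; mem=0
  op2 P0: store L5 := 50 → M/I/I/I on L5; bus BusRdX; mem=0
  op3 P0: store L2 := 36 → M/I/I/I on L2; bus BusRdX; mem=10
  op4 P3: store L3 := 99 → I/I/I/M on L3; bus BusRdX; mem=20
  op5 P3: store L1 := 5 → I/I/I/M on L1; bus BusRdX; mem=30
  op6 P3: store L5 := 61 → I/I/I/M on L5; bus BusRdX Flush; mem=50
  op7 P0: store L4 := 12 → M/I/I/I on L4; bus BusRdX; mem=0

invalidations = 0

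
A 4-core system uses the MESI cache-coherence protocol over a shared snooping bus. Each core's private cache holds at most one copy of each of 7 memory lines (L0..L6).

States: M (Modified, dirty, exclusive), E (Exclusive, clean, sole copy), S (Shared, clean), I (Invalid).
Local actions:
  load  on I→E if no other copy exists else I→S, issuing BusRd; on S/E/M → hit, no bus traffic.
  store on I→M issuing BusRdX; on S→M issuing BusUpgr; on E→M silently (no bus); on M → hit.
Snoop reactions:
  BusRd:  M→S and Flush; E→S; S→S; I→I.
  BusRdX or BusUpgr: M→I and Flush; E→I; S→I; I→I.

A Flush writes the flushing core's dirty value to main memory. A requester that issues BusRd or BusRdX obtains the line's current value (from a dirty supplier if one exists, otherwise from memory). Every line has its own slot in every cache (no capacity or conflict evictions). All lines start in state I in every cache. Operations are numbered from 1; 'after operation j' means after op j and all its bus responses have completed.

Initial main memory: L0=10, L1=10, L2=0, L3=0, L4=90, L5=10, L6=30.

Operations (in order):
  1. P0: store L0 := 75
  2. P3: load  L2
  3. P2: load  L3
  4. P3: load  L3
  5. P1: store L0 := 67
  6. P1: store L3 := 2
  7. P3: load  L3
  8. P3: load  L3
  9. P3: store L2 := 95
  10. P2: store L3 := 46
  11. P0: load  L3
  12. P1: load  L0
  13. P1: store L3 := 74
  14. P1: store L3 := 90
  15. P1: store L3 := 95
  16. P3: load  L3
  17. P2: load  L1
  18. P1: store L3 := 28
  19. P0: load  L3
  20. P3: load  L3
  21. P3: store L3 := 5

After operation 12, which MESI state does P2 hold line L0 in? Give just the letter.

1. P0: store L0 := 75  bus=[BusRdX]  L0: P0=M P1=I P2=I P3=I  mem[L0]=10
2. P3: load  L2  bus=[BusRd]  L2: P0=I P1=I P2=I P3=E  mem[L2]=0
3. P2: load  L3  bus=[BusRd]  L3: P0=I P1=I P2=E P3=I  mem[L3]=0
4. P3: load  L3  bus=[BusRd]  L3: P0=I P1=I P2=S P3=S  mem[L3]=0
5. P1: store L0 := 67  bus=[BusRdX,Flush]  L0: P0=I P1=M P2=I P3=I  mem[L0]=75
6. P1: store L3 := 2  bus=[BusRdX]  L3: P0=I P1=M P2=I P3=I  mem[L3]=0
7. P3: load  L3  bus=[BusRd,Flush]  L3: P0=I P1=S P2=I P3=S  mem[L3]=2
8. P3: load  L3  bus=[-]  L3: P0=I P1=S P2=I P3=S  mem[L3]=2
9. P3: store L2 := 95  bus=[-]  L2: P0=I P1=I P2=I P3=M  mem[L2]=0
10. P2: store L3 := 46  bus=[BusRdX]  L3: P0=I P1=I P2=M P3=I  mem[L3]=2
11. P0: load  L3  bus=[BusRd,Flush]  L3: P0=S P1=I P2=S P3=I  mem[L3]=46
12. P1: load  L0  bus=[-]  L0: P0=I P1=M P2=I P3=I  mem[L0]=75
13. P1: store L3 := 74  bus=[BusRdX]  L3: P0=I P1=M P2=I P3=I  mem[L3]=46
14. P1: store L3 := 90  bus=[-]  L3: P0=I P1=M P2=I P3=I  mem[L3]=46
15. P1: store L3 := 95  bus=[-]  L3: P0=I P1=M P2=I P3=I  mem[L3]=46
16. P3: load  L3  bus=[BusRd,Flush]  L3: P0=I P1=S P2=I P3=S  mem[L3]=95
17. P2: load  L1  bus=[BusRd]  L1: P0=I P1=I P2=E P3=I  mem[L1]=10
18. P1: store L3 := 28  bus=[BusUpgr]  L3: P0=I P1=M P2=I P3=I  mem[L3]=95
19. P0: load  L3  bus=[BusRd,Flush]  L3: P0=S P1=S P2=I P3=I  mem[L3]=28
20. P3: load  L3  bus=[BusRd]  L3: P0=S P1=S P2=I P3=S  mem[L3]=28
21. P3: store L3 := 5  bus=[BusUpgr]  L3: P0=I P1=I P2=I P3=M  mem[L3]=28

state = I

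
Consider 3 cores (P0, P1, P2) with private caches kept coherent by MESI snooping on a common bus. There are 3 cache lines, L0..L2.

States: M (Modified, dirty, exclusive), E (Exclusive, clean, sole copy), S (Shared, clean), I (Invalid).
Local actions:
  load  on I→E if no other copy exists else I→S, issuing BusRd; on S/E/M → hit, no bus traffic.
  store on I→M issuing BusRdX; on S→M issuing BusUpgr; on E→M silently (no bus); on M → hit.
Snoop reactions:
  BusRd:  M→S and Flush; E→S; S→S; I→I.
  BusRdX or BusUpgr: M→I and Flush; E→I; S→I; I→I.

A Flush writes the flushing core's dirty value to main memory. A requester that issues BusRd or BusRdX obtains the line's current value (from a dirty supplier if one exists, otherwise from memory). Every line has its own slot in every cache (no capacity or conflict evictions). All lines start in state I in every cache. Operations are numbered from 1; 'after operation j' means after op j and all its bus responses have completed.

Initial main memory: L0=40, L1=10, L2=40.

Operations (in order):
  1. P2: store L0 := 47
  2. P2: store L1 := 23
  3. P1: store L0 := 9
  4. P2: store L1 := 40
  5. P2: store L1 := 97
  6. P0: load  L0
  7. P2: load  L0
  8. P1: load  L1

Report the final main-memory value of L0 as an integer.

  op1 P2: store L0 := 47 → I/I/M on L0; bus BusRdX; mem=40
  op2 P2: store L1 := 23 → I/I/M on L1; bus BusRdX; mem=10
  op3 P1: store L0 := 9 → I/M/I on L0; bus BusRdX Flush; mem=47
  op4 P2: store L1 := 40 → I/I/M on L1; bus (none); mem=10
  op5 P2: store L1 := 97 → I/I/M on L1; bus (none); mem=10
  op6 P0: load  L0 → S/S/I on L0; bus BusRd Flush; mem=9
  op7 P2: load  L0 → S/S/S on L0; bus BusRd; mem=9
  op8 P1: load  L1 → I/S/S on L1; bus BusRd Flush; mem=97

memory[L0] = 9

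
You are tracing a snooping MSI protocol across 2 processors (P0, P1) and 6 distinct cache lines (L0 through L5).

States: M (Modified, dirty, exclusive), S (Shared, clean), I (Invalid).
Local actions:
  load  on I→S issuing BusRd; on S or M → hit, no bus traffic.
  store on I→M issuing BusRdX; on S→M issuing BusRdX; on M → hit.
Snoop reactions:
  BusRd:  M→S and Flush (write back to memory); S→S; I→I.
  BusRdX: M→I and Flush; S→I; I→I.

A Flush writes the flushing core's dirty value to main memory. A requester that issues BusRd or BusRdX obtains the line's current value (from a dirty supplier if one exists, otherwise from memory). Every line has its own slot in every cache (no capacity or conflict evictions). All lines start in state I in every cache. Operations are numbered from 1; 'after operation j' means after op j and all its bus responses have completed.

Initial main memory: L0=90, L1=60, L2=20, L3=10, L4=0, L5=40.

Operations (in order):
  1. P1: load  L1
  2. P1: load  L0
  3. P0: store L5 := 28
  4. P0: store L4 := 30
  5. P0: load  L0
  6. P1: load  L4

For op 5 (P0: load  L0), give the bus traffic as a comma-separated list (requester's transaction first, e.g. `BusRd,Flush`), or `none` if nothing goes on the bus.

bus = BusRd

  op1 P1: load  L1 → I/S on L1; bus BusRd; mem=60
  op2 P1: load  L0 → I/S on L0; bus BusRd; mem=90
  op3 P0: store L5 := 28 → M/I on L5; bus BusRdX; mem=40
  op4 P0: store L4 := 30 → M/I on L4; bus BusRdX; mem=0
  op5 P0: load  L0 → S/S on L0; bus BusRd; mem=90
  op6 P1: load  L4 → S/S on L4; bus BusRd Flush; mem=30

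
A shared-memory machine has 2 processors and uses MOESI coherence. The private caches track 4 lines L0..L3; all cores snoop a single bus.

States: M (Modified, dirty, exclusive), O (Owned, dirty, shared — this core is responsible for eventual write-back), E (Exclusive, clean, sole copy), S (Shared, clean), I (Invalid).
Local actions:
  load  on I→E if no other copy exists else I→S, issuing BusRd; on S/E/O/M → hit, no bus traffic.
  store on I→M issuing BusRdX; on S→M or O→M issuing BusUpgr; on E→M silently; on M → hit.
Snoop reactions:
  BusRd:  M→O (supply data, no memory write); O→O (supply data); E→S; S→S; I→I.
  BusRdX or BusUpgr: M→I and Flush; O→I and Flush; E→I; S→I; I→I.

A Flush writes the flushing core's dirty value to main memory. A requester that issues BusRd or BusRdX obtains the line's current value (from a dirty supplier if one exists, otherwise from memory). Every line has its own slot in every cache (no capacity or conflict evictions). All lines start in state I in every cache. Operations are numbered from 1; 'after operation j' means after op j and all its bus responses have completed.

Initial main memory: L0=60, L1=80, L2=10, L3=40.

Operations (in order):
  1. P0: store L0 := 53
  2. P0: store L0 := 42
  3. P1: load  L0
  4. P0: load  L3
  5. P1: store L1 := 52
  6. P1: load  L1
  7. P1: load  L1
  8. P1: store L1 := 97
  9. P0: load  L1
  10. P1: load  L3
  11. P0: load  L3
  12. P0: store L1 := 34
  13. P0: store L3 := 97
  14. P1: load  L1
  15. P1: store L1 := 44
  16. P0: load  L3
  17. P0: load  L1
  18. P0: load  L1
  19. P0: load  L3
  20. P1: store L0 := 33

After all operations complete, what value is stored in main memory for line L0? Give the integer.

step 1: P0: store L0 := 53  ⟶  MI  (L0)  txn=BusRdX  M[L0]=60
step 2: P0: store L0 := 42  ⟶  MI  (L0)  txn=∅  M[L0]=60
step 3: P1: load  L0  ⟶  OS  (L0)  txn=BusRd  M[L0]=60
step 4: P0: load  L3  ⟶  EI  (L3)  txn=BusRd  M[L3]=40
step 5: P1: store L1 := 52  ⟶  IM  (L1)  txn=BusRdX  M[L1]=80
step 6: P1: load  L1  ⟶  IM  (L1)  txn=∅  M[L1]=80
step 7: P1: load  L1  ⟶  IM  (L1)  txn=∅  M[L1]=80
step 8: P1: store L1 := 97  ⟶  IM  (L1)  txn=∅  M[L1]=80
step 9: P0: load  L1  ⟶  SO  (L1)  txn=BusRd  M[L1]=80
step 10: P1: load  L3  ⟶  SS  (L3)  txn=BusRd  M[L3]=40
step 11: P0: load  L3  ⟶  SS  (L3)  txn=∅  M[L3]=40
step 12: P0: store L1 := 34  ⟶  MI  (L1)  txn=BusUpgr+Flush  M[L1]=97
step 13: P0: store L3 := 97  ⟶  MI  (L3)  txn=BusUpgr  M[L3]=40
step 14: P1: load  L1  ⟶  OS  (L1)  txn=BusRd  M[L1]=97
step 15: P1: store L1 := 44  ⟶  IM  (L1)  txn=BusUpgr+Flush  M[L1]=34
step 16: P0: load  L3  ⟶  MI  (L3)  txn=∅  M[L3]=40
step 17: P0: load  L1  ⟶  SO  (L1)  txn=BusRd  M[L1]=34
step 18: P0: load  L1  ⟶  SO  (L1)  txn=∅  M[L1]=34
step 19: P0: load  L3  ⟶  MI  (L3)  txn=∅  M[L3]=40
step 20: P1: store L0 := 33  ⟶  IM  (L0)  txn=BusUpgr+Flush  M[L0]=42

memory[L0] = 42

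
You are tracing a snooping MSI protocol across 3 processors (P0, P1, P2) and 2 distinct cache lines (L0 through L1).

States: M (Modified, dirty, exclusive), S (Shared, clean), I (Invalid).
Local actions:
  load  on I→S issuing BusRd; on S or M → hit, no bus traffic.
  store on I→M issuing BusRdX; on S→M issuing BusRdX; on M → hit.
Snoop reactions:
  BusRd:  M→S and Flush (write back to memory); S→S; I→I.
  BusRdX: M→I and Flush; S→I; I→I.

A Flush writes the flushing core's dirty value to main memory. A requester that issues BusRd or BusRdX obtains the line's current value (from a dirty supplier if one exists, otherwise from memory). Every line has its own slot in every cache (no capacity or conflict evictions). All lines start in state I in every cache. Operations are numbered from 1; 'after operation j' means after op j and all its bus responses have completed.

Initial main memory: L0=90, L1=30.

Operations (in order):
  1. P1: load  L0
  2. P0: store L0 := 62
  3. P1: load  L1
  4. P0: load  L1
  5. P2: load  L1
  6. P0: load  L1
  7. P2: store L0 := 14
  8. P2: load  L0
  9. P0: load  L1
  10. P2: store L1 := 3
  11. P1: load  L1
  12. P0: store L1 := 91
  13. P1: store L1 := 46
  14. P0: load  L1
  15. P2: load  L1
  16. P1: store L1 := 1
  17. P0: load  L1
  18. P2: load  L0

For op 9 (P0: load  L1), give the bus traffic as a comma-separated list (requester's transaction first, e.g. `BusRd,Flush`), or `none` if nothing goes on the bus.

bus = none

[1] P1: load  L0 | P0:I, P1:S(90), P2:I | bus: BusRd
[2] P0: store L0 := 62 | P0:M(62), P1:I, P2:I | bus: BusRdX
[3] P1: load  L1 | P0:I, P1:S(30), P2:I | bus: BusRd
[4] P0: load  L1 | P0:S(30), P1:S(30), P2:I | bus: BusRd
[5] P2: load  L1 | P0:S(30), P1:S(30), P2:S(30) | bus: BusRd
[6] P0: load  L1 | P0:S(30), P1:S(30), P2:S(30) | bus: none
[7] P2: store L0 := 14 | P0:I, P1:I, P2:M(14) | bus: BusRdX,Flush
[8] P2: load  L0 | P0:I, P1:I, P2:M(14) | bus: none
[9] P0: load  L1 | P0:S(30), P1:S(30), P2:S(30) | bus: none
[10] P2: store L1 := 3 | P0:I, P1:I, P2:M(3) | bus: BusRdX
[11] P1: load  L1 | P0:I, P1:S(3), P2:S(3) | bus: BusRd,Flush
[12] P0: store L1 := 91 | P0:M(91), P1:I, P2:I | bus: BusRdX
[13] P1: store L1 := 46 | P0:I, P1:M(46), P2:I | bus: BusRdX,Flush
[14] P0: load  L1 | P0:S(46), P1:S(46), P2:I | bus: BusRd,Flush
[15] P2: load  L1 | P0:S(46), P1:S(46), P2:S(46) | bus: BusRd
[16] P1: store L1 := 1 | P0:I, P1:M(1), P2:I | bus: BusRdX
[17] P0: load  L1 | P0:S(1), P1:S(1), P2:I | bus: BusRd,Flush
[18] P2: load  L0 | P0:I, P1:I, P2:M(14) | bus: none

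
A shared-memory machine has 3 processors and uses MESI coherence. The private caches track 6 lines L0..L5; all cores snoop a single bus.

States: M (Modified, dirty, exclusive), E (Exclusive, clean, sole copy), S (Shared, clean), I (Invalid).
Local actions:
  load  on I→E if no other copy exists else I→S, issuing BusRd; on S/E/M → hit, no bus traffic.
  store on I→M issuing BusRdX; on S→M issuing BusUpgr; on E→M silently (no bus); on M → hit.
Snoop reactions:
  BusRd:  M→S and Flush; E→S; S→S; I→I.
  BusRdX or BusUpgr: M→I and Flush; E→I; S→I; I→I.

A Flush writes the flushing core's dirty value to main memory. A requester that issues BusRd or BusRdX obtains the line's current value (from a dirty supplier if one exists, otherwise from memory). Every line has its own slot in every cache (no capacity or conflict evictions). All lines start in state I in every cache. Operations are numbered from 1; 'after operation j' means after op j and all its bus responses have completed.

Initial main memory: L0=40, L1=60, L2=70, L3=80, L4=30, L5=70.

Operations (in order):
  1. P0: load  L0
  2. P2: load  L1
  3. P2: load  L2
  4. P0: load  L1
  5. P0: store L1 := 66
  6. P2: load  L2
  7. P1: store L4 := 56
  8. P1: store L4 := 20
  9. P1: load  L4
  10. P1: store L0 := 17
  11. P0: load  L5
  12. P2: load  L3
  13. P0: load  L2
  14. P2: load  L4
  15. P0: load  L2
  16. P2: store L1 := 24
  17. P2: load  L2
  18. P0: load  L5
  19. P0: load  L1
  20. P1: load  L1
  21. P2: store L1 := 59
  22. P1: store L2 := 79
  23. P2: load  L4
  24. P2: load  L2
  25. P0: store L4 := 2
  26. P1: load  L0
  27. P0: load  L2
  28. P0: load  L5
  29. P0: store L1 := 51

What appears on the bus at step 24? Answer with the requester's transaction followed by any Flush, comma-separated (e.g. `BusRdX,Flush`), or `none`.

bus = BusRd,Flush

step 1: P0: load  L0  ⟶  EII  (L0)  txn=BusRd  M[L0]=40
step 2: P2: load  L1  ⟶  IIE  (L1)  txn=BusRd  M[L1]=60
step 3: P2: load  L2  ⟶  IIE  (L2)  txn=BusRd  M[L2]=70
step 4: P0: load  L1  ⟶  SIS  (L1)  txn=BusRd  M[L1]=60
step 5: P0: store L1 := 66  ⟶  MII  (L1)  txn=BusUpgr  M[L1]=60
step 6: P2: load  L2  ⟶  IIE  (L2)  txn=∅  M[L2]=70
step 7: P1: store L4 := 56  ⟶  IMI  (L4)  txn=BusRdX  M[L4]=30
step 8: P1: store L4 := 20  ⟶  IMI  (L4)  txn=∅  M[L4]=30
step 9: P1: load  L4  ⟶  IMI  (L4)  txn=∅  M[L4]=30
step 10: P1: store L0 := 17  ⟶  IMI  (L0)  txn=BusRdX  M[L0]=40
step 11: P0: load  L5  ⟶  EII  (L5)  txn=BusRd  M[L5]=70
step 12: P2: load  L3  ⟶  IIE  (L3)  txn=BusRd  M[L3]=80
step 13: P0: load  L2  ⟶  SIS  (L2)  txn=BusRd  M[L2]=70
step 14: P2: load  L4  ⟶  ISS  (L4)  txn=BusRd+Flush  M[L4]=20
step 15: P0: load  L2  ⟶  SIS  (L2)  txn=∅  M[L2]=70
step 16: P2: store L1 := 24  ⟶  IIM  (L1)  txn=BusRdX+Flush  M[L1]=66
step 17: P2: load  L2  ⟶  SIS  (L2)  txn=∅  M[L2]=70
step 18: P0: load  L5  ⟶  EII  (L5)  txn=∅  M[L5]=70
step 19: P0: load  L1  ⟶  SIS  (L1)  txn=BusRd+Flush  M[L1]=24
step 20: P1: load  L1  ⟶  SSS  (L1)  txn=BusRd  M[L1]=24
step 21: P2: store L1 := 59  ⟶  IIM  (L1)  txn=BusUpgr  M[L1]=24
step 22: P1: store L2 := 79  ⟶  IMI  (L2)  txn=BusRdX  M[L2]=70
step 23: P2: load  L4  ⟶  ISS  (L4)  txn=∅  M[L4]=20
step 24: P2: load  L2  ⟶  ISS  (L2)  txn=BusRd+Flush  M[L2]=79
step 25: P0: store L4 := 2  ⟶  MII  (L4)  txn=BusRdX  M[L4]=20
step 26: P1: load  L0  ⟶  IMI  (L0)  txn=∅  M[L0]=40
step 27: P0: load  L2  ⟶  SSS  (L2)  txn=BusRd  M[L2]=79
step 28: P0: load  L5  ⟶  EII  (L5)  txn=∅  M[L5]=70
step 29: P0: store L1 := 51  ⟶  MII  (L1)  txn=BusRdX+Flush  M[L1]=59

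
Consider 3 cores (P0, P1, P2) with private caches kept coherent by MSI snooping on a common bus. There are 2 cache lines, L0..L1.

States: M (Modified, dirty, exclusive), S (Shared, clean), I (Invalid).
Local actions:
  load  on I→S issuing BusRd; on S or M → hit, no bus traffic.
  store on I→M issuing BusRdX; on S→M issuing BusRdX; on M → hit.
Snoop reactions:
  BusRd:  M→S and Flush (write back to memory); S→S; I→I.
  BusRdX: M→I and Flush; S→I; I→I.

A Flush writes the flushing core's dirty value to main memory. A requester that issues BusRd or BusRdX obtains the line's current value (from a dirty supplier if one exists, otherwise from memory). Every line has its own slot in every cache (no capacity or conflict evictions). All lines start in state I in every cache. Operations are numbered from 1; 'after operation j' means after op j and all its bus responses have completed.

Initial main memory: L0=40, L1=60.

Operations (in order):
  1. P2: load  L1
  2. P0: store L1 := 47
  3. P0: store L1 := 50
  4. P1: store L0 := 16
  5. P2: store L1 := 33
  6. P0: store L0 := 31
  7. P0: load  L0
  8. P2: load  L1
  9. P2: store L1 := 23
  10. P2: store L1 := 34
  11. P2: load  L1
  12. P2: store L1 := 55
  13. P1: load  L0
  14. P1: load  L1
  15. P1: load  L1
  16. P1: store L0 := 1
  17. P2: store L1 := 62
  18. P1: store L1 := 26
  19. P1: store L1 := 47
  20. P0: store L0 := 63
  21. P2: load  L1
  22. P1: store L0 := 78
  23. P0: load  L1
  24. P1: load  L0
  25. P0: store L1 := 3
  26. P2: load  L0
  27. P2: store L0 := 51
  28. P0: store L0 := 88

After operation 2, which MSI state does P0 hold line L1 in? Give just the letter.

1. P2: load  L1  bus=[BusRd]  L1: P0=I P1=I P2=S  mem[L1]=60
2. P0: store L1 := 47  bus=[BusRdX]  L1: P0=M P1=I P2=I  mem[L1]=60
3. P0: store L1 := 50  bus=[-]  L1: P0=M P1=I P2=I  mem[L1]=60
4. P1: store L0 := 16  bus=[BusRdX]  L0: P0=I P1=M P2=I  mem[L0]=40
5. P2: store L1 := 33  bus=[BusRdX,Flush]  L1: P0=I P1=I P2=M  mem[L1]=50
6. P0: store L0 := 31  bus=[BusRdX,Flush]  L0: P0=M P1=I P2=I  mem[L0]=16
7. P0: load  L0  bus=[-]  L0: P0=M P1=I P2=I  mem[L0]=16
8. P2: load  L1  bus=[-]  L1: P0=I P1=I P2=M  mem[L1]=50
9. P2: store L1 := 23  bus=[-]  L1: P0=I P1=I P2=M  mem[L1]=50
10. P2: store L1 := 34  bus=[-]  L1: P0=I P1=I P2=M  mem[L1]=50
11. P2: load  L1  bus=[-]  L1: P0=I P1=I P2=M  mem[L1]=50
12. P2: store L1 := 55  bus=[-]  L1: P0=I P1=I P2=M  mem[L1]=50
13. P1: load  L0  bus=[BusRd,Flush]  L0: P0=S P1=S P2=I  mem[L0]=31
14. P1: load  L1  bus=[BusRd,Flush]  L1: P0=I P1=S P2=S  mem[L1]=55
15. P1: load  L1  bus=[-]  L1: P0=I P1=S P2=S  mem[L1]=55
16. P1: store L0 := 1  bus=[BusRdX]  L0: P0=I P1=M P2=I  mem[L0]=31
17. P2: store L1 := 62  bus=[BusRdX]  L1: P0=I P1=I P2=M  mem[L1]=55
18. P1: store L1 := 26  bus=[BusRdX,Flush]  L1: P0=I P1=M P2=I  mem[L1]=62
19. P1: store L1 := 47  bus=[-]  L1: P0=I P1=M P2=I  mem[L1]=62
20. P0: store L0 := 63  bus=[BusRdX,Flush]  L0: P0=M P1=I P2=I  mem[L0]=1
21. P2: load  L1  bus=[BusRd,Flush]  L1: P0=I P1=S P2=S  mem[L1]=47
22. P1: store L0 := 78  bus=[BusRdX,Flush]  L0: P0=I P1=M P2=I  mem[L0]=63
23. P0: load  L1  bus=[BusRd]  L1: P0=S P1=S P2=S  mem[L1]=47
24. P1: load  L0  bus=[-]  L0: P0=I P1=M P2=I  mem[L0]=63
25. P0: store L1 := 3  bus=[BusRdX]  L1: P0=M P1=I P2=I  mem[L1]=47
26. P2: load  L0  bus=[BusRd,Flush]  L0: P0=I P1=S P2=S  mem[L0]=78
27. P2: store L0 := 51  bus=[BusRdX]  L0: P0=I P1=I P2=M  mem[L0]=78
28. P0: store L0 := 88  bus=[BusRdX,Flush]  L0: P0=M P1=I P2=I  mem[L0]=51

state = M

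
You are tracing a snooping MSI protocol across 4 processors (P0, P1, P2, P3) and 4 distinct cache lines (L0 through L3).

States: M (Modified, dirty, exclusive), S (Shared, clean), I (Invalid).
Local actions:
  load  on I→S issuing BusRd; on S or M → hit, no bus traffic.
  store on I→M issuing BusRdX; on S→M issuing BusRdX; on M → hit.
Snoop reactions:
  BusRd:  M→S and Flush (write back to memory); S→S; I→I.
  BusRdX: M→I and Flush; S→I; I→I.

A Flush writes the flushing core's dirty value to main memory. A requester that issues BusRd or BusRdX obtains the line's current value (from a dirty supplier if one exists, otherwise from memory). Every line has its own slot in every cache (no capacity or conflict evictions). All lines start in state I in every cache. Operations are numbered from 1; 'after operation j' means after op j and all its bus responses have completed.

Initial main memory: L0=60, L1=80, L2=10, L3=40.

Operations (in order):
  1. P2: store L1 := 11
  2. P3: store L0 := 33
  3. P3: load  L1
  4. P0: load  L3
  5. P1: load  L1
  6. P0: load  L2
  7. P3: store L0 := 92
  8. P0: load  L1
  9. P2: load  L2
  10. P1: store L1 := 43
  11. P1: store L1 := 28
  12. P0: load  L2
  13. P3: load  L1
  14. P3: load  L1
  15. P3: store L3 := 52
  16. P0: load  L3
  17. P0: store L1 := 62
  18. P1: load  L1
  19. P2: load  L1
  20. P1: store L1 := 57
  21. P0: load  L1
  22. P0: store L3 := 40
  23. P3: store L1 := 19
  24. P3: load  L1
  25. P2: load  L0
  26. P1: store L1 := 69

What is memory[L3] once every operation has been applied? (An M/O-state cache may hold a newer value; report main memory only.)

memory[L3] = 52

1. P2: store L1 := 11  bus=[BusRdX]  L1: P0=I P1=I P2=M P3=I  mem[L1]=80
2. P3: store L0 := 33  bus=[BusRdX]  L0: P0=I P1=I P2=I P3=M  mem[L0]=60
3. P3: load  L1  bus=[BusRd,Flush]  L1: P0=I P1=I P2=S P3=S  mem[L1]=11
4. P0: load  L3  bus=[BusRd]  L3: P0=S P1=I P2=I P3=I  mem[L3]=40
5. P1: load  L1  bus=[BusRd]  L1: P0=I P1=S P2=S P3=S  mem[L1]=11
6. P0: load  L2  bus=[BusRd]  L2: P0=S P1=I P2=I P3=I  mem[L2]=10
7. P3: store L0 := 92  bus=[-]  L0: P0=I P1=I P2=I P3=M  mem[L0]=60
8. P0: load  L1  bus=[BusRd]  L1: P0=S P1=S P2=S P3=S  mem[L1]=11
9. P2: load  L2  bus=[BusRd]  L2: P0=S P1=I P2=S P3=I  mem[L2]=10
10. P1: store L1 := 43  bus=[BusRdX]  L1: P0=I P1=M P2=I P3=I  mem[L1]=11
11. P1: store L1 := 28  bus=[-]  L1: P0=I P1=M P2=I P3=I  mem[L1]=11
12. P0: load  L2  bus=[-]  L2: P0=S P1=I P2=S P3=I  mem[L2]=10
13. P3: load  L1  bus=[BusRd,Flush]  L1: P0=I P1=S P2=I P3=S  mem[L1]=28
14. P3: load  L1  bus=[-]  L1: P0=I P1=S P2=I P3=S  mem[L1]=28
15. P3: store L3 := 52  bus=[BusRdX]  L3: P0=I P1=I P2=I P3=M  mem[L3]=40
16. P0: load  L3  bus=[BusRd,Flush]  L3: P0=S P1=I P2=I P3=S  mem[L3]=52
17. P0: store L1 := 62  bus=[BusRdX]  L1: P0=M P1=I P2=I P3=I  mem[L1]=28
18. P1: load  L1  bus=[BusRd,Flush]  L1: P0=S P1=S P2=I P3=I  mem[L1]=62
19. P2: load  L1  bus=[BusRd]  L1: P0=S P1=S P2=S P3=I  mem[L1]=62
20. P1: store L1 := 57  bus=[BusRdX]  L1: P0=I P1=M P2=I P3=I  mem[L1]=62
21. P0: load  L1  bus=[BusRd,Flush]  L1: P0=S P1=S P2=I P3=I  mem[L1]=57
22. P0: store L3 := 40  bus=[BusRdX]  L3: P0=M P1=I P2=I P3=I  mem[L3]=52
23. P3: store L1 := 19  bus=[BusRdX]  L1: P0=I P1=I P2=I P3=M  mem[L1]=57
24. P3: load  L1  bus=[-]  L1: P0=I P1=I P2=I P3=M  mem[L1]=57
25. P2: load  L0  bus=[BusRd,Flush]  L0: P0=I P1=I P2=S P3=S  mem[L0]=92
26. P1: store L1 := 69  bus=[BusRdX,Flush]  L1: P0=I P1=M P2=I P3=I  mem[L1]=19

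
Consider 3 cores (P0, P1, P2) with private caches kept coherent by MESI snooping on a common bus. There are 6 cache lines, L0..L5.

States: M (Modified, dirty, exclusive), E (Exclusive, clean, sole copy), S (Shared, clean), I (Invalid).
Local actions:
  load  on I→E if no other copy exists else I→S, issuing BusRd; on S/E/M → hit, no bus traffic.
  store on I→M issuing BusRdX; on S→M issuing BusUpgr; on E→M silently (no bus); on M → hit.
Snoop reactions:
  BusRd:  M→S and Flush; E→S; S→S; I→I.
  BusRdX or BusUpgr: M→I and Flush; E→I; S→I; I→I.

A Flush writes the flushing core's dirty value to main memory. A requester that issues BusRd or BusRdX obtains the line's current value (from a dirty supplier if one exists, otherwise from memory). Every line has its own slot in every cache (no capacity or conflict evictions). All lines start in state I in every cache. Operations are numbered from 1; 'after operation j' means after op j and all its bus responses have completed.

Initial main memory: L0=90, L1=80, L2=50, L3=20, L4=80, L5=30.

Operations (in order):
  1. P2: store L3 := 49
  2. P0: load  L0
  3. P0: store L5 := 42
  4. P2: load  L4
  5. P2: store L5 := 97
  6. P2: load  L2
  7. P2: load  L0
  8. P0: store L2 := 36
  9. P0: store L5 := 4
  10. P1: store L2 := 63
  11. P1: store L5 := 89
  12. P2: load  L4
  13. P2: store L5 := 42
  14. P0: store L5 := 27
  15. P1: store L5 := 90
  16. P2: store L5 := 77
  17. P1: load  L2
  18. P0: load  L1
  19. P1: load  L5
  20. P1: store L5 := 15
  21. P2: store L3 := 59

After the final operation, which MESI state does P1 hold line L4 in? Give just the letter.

step 1: P2: store L3 := 49  ⟶  IIM  (L3)  txn=BusRdX  M[L3]=20
step 2: P0: load  L0  ⟶  EII  (L0)  txn=BusRd  M[L0]=90
step 3: P0: store L5 := 42  ⟶  MII  (L5)  txn=BusRdX  M[L5]=30
step 4: P2: load  L4  ⟶  IIE  (L4)  txn=BusRd  M[L4]=80
step 5: P2: store L5 := 97  ⟶  IIM  (L5)  txn=BusRdX+Flush  M[L5]=42
step 6: P2: load  L2  ⟶  IIE  (L2)  txn=BusRd  M[L2]=50
step 7: P2: load  L0  ⟶  SIS  (L0)  txn=BusRd  M[L0]=90
step 8: P0: store L2 := 36  ⟶  MII  (L2)  txn=BusRdX  M[L2]=50
step 9: P0: store L5 := 4  ⟶  MII  (L5)  txn=BusRdX+Flush  M[L5]=97
step 10: P1: store L2 := 63  ⟶  IMI  (L2)  txn=BusRdX+Flush  M[L2]=36
step 11: P1: store L5 := 89  ⟶  IMI  (L5)  txn=BusRdX+Flush  M[L5]=4
step 12: P2: load  L4  ⟶  IIE  (L4)  txn=∅  M[L4]=80
step 13: P2: store L5 := 42  ⟶  IIM  (L5)  txn=BusRdX+Flush  M[L5]=89
step 14: P0: store L5 := 27  ⟶  MII  (L5)  txn=BusRdX+Flush  M[L5]=42
step 15: P1: store L5 := 90  ⟶  IMI  (L5)  txn=BusRdX+Flush  M[L5]=27
step 16: P2: store L5 := 77  ⟶  IIM  (L5)  txn=BusRdX+Flush  M[L5]=90
step 17: P1: load  L2  ⟶  IMI  (L2)  txn=∅  M[L2]=36
step 18: P0: load  L1  ⟶  EII  (L1)  txn=BusRd  M[L1]=80
step 19: P1: load  L5  ⟶  ISS  (L5)  txn=BusRd+Flush  M[L5]=77
step 20: P1: store L5 := 15  ⟶  IMI  (L5)  txn=BusUpgr  M[L5]=77
step 21: P2: store L3 := 59  ⟶  IIM  (L3)  txn=∅  M[L3]=20

state = I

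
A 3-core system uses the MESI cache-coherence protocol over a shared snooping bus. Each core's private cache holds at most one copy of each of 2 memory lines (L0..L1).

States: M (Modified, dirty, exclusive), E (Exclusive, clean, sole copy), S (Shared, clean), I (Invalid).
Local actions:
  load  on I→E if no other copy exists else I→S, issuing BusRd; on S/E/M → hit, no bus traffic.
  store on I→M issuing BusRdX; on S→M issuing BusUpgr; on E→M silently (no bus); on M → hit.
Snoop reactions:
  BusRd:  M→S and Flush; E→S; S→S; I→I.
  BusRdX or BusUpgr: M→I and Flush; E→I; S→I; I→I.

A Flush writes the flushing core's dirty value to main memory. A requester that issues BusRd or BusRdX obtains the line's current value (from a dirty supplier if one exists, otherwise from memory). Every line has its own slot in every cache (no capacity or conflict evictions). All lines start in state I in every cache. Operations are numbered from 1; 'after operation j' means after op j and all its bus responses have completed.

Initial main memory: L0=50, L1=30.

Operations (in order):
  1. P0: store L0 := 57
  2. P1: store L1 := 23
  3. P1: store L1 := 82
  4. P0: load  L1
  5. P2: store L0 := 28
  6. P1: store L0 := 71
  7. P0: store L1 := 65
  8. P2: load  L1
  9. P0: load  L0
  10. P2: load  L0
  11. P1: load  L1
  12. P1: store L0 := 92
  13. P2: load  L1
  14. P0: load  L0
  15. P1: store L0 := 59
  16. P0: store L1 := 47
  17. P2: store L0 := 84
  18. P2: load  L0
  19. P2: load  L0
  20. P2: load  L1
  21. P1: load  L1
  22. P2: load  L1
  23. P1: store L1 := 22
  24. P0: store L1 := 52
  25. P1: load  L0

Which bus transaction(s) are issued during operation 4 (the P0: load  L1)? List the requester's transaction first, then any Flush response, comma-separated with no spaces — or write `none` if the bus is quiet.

bus = BusRd,Flush

step 1: P0: store L0 := 57  ⟶  MII  (L0)  txn=BusRdX  M[L0]=50
step 2: P1: store L1 := 23  ⟶  IMI  (L1)  txn=BusRdX  M[L1]=30
step 3: P1: store L1 := 82  ⟶  IMI  (L1)  txn=∅  M[L1]=30
step 4: P0: load  L1  ⟶  SSI  (L1)  txn=BusRd+Flush  M[L1]=82
step 5: P2: store L0 := 28  ⟶  IIM  (L0)  txn=BusRdX+Flush  M[L0]=57
step 6: P1: store L0 := 71  ⟶  IMI  (L0)  txn=BusRdX+Flush  M[L0]=28
step 7: P0: store L1 := 65  ⟶  MII  (L1)  txn=BusUpgr  M[L1]=82
step 8: P2: load  L1  ⟶  SIS  (L1)  txn=BusRd+Flush  M[L1]=65
step 9: P0: load  L0  ⟶  SSI  (L0)  txn=BusRd+Flush  M[L0]=71
step 10: P2: load  L0  ⟶  SSS  (L0)  txn=BusRd  M[L0]=71
step 11: P1: load  L1  ⟶  SSS  (L1)  txn=BusRd  M[L1]=65
step 12: P1: store L0 := 92  ⟶  IMI  (L0)  txn=BusUpgr  M[L0]=71
step 13: P2: load  L1  ⟶  SSS  (L1)  txn=∅  M[L1]=65
step 14: P0: load  L0  ⟶  SSI  (L0)  txn=BusRd+Flush  M[L0]=92
step 15: P1: store L0 := 59  ⟶  IMI  (L0)  txn=BusUpgr  M[L0]=92
step 16: P0: store L1 := 47  ⟶  MII  (L1)  txn=BusUpgr  M[L1]=65
step 17: P2: store L0 := 84  ⟶  IIM  (L0)  txn=BusRdX+Flush  M[L0]=59
step 18: P2: load  L0  ⟶  IIM  (L0)  txn=∅  M[L0]=59
step 19: P2: load  L0  ⟶  IIM  (L0)  txn=∅  M[L0]=59
step 20: P2: load  L1  ⟶  SIS  (L1)  txn=BusRd+Flush  M[L1]=47
step 21: P1: load  L1  ⟶  SSS  (L1)  txn=BusRd  M[L1]=47
step 22: P2: load  L1  ⟶  SSS  (L1)  txn=∅  M[L1]=47
step 23: P1: store L1 := 22  ⟶  IMI  (L1)  txn=BusUpgr  M[L1]=47
step 24: P0: store L1 := 52  ⟶  MII  (L1)  txn=BusRdX+Flush  M[L1]=22
step 25: P1: load  L0  ⟶  ISS  (L0)  txn=BusRd+Flush  M[L0]=84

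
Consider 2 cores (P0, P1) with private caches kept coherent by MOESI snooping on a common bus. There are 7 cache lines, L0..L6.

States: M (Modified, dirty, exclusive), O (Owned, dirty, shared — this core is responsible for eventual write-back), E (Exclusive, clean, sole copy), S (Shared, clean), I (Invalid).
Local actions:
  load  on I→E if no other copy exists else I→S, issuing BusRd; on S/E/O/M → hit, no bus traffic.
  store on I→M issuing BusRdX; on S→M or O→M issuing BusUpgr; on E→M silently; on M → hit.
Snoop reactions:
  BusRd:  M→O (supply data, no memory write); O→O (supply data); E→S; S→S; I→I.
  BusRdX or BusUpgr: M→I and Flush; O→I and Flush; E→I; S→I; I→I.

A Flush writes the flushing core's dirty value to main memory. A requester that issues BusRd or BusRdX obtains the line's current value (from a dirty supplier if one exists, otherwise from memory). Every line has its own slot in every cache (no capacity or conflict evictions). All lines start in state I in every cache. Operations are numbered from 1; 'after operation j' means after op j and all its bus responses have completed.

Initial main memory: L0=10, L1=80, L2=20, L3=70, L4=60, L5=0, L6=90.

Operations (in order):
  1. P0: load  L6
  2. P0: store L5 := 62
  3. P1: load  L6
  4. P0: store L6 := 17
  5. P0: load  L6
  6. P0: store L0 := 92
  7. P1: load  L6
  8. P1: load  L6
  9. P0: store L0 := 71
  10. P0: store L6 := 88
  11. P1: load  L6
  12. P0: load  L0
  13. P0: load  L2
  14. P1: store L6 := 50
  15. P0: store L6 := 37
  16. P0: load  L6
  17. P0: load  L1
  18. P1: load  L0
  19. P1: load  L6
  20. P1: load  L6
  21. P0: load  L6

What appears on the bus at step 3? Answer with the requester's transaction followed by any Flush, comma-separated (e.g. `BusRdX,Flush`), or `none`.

bus = BusRd

[1] P0: load  L6 | P0:E(90), P1:I | bus: BusRd
[2] P0: store L5 := 62 | P0:M(62), P1:I | bus: BusRdX
[3] P1: load  L6 | P0:S(90), P1:S(90) | bus: BusRd
[4] P0: store L6 := 17 | P0:M(17), P1:I | bus: BusUpgr
[5] P0: load  L6 | P0:M(17), P1:I | bus: none
[6] P0: store L0 := 92 | P0:M(92), P1:I | bus: BusRdX
[7] P1: load  L6 | P0:O(17), P1:S(17) | bus: BusRd
[8] P1: load  L6 | P0:O(17), P1:S(17) | bus: none
[9] P0: store L0 := 71 | P0:M(71), P1:I | bus: none
[10] P0: store L6 := 88 | P0:M(88), P1:I | bus: BusUpgr
[11] P1: load  L6 | P0:O(88), P1:S(88) | bus: BusRd
[12] P0: load  L0 | P0:M(71), P1:I | bus: none
[13] P0: load  L2 | P0:E(20), P1:I | bus: BusRd
[14] P1: store L6 := 50 | P0:I, P1:M(50) | bus: BusUpgr,Flush
[15] P0: store L6 := 37 | P0:M(37), P1:I | bus: BusRdX,Flush
[16] P0: load  L6 | P0:M(37), P1:I | bus: none
[17] P0: load  L1 | P0:E(80), P1:I | bus: BusRd
[18] P1: load  L0 | P0:O(71), P1:S(71) | bus: BusRd
[19] P1: load  L6 | P0:O(37), P1:S(37) | bus: BusRd
[20] P1: load  L6 | P0:O(37), P1:S(37) | bus: none
[21] P0: load  L6 | P0:O(37), P1:S(37) | bus: none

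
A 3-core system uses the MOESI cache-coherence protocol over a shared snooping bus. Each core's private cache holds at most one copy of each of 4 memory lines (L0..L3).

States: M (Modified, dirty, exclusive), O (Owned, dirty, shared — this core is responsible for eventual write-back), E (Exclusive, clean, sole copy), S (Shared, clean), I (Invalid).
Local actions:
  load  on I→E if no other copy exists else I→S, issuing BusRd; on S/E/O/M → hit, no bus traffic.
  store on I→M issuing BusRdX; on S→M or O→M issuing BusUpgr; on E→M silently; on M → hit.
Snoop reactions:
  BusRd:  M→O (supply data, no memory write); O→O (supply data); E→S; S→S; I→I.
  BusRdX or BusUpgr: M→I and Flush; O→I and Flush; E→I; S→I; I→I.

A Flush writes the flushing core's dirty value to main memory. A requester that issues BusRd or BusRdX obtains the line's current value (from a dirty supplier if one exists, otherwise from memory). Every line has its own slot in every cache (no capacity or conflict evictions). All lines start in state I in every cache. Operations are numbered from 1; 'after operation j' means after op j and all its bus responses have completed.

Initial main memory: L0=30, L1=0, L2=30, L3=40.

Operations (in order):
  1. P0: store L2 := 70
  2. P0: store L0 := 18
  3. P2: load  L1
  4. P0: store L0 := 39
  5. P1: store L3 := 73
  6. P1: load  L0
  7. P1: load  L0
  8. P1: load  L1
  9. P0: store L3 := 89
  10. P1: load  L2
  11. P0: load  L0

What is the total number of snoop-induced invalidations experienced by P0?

invalidations = 0

  op1 P0: store L2 := 70 → M/I/I on L2; bus BusRdX; mem=30
  op2 P0: store L0 := 18 → M/I/I on L0; bus BusRdX; mem=30
  op3 P2: load  L1 → I/I/E on L1; bus BusRd; mem=0
  op4 P0: store L0 := 39 → M/I/I on L0; bus (none); mem=30
  op5 P1: store L3 := 73 → I/M/I on L3; bus BusRdX; mem=40
  op6 P1: load  L0 → O/S/I on L0; bus BusRd; mem=30
  op7 P1: load  L0 → O/S/I on L0; bus (none); mem=30
  op8 P1: load  L1 → I/S/S on L1; bus BusRd; mem=0
  op9 P0: store L3 := 89 → M/I/I on L3; bus BusRdX Flush; mem=73
  op10 P1: load  L2 → O/S/I on L2; bus BusRd; mem=30
  op11 P0: load  L0 → O/S/I on L0; bus (none); mem=30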